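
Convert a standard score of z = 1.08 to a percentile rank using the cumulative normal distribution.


CDF(z) = 0.5 * (1 + erf(z/sqrt(2)))
erf(0.7637) = 0.7199
CDF = 0.8599
Percentile rank = 0.8599 * 100 = 85.99

85.99


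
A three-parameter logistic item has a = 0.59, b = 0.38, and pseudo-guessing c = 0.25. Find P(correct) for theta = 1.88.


logit = 0.59*(1.88 - 0.38) = 0.885
P* = 1/(1 + exp(-0.885)) = 0.7079
P = 0.25 + (1 - 0.25) * 0.7079
P = 0.7809

0.7809


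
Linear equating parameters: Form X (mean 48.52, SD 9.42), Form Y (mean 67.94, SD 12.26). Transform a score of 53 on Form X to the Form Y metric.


slope = SD_Y / SD_X = 12.26 / 9.42 ~ 1.3015
intercept = mean_Y - slope * mean_X = 67.94 - (12.26 / 9.42) * 48.52 ~ 4.7919
Y = slope * X + intercept. To avoid rounding drift from the rounded slope/intercept, evaluate the equivalent form Y = mean_Y + SD_Y * (X - mean_X) / SD_X at full precision:
Y = 67.94 + 12.26 * (53 - 48.52) / 9.42
Y = 67.94 + 12.26 * 4.48 / 9.42
Y = 67.94 + 54.9248 / 9.42
Y = 67.94 + 5.8307
Y = 73.7707

73.7707


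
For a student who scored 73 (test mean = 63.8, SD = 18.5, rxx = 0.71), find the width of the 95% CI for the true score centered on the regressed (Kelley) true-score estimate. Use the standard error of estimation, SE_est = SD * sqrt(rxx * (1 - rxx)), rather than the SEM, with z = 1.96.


True score estimate = 0.71*73 + 0.29*63.8 = 70.332
SE_est = SD * sqrt(rxx * (1 - rxx)) = 18.5 * sqrt(0.71 * 0.29) = 18.5 * sqrt(0.2059) = 8.394598
CI = T_est +/- z * SE_est, so width = 2 * z * SE_est = 2 * 1.96 * 8.394598
Width = 32.9068

32.9068


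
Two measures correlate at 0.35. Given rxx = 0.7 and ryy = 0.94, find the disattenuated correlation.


r_corrected = rxy / sqrt(rxx * ryy)
= 0.35 / sqrt(0.7 * 0.94)
= 0.35 / sqrt(0.658)
= 0.35 / 0.811172
r_corrected = 0.4315

0.4315


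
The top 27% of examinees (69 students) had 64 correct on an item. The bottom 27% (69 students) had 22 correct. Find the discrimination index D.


p_upper = 64/69 = 0.9275
p_lower = 22/69 = 0.3188
D = 0.9275 - 0.3188 = 0.6087

0.6087


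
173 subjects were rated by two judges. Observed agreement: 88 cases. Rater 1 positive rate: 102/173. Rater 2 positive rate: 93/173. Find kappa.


P_o = 88/173 = 0.508671
P_e = (102*93 + 71*80) / 29929 = 0.506733
kappa = (P_o - P_e) / (1 - P_e)
kappa = (0.508671 - 0.506733) / (1 - 0.506733)
kappa = 0.0039

0.0039


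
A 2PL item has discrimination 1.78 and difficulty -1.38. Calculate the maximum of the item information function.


For 2PL, max info at theta = b = -1.38
I_max = a^2 / 4 = 1.78^2 / 4
= 3.1684 / 4
I_max = 0.7921

0.7921


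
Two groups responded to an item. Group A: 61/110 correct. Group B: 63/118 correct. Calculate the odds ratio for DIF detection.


Odds_A = 61/49 = 1.2449
Odds_B = 63/55 = 1.1455
OR = Odds_A / Odds_B = 1.2449 / 1.1455
Exactly, OR = (61 * 55) / (49 * 63) = 3355 / 3087
OR = 1.0868

1.0868


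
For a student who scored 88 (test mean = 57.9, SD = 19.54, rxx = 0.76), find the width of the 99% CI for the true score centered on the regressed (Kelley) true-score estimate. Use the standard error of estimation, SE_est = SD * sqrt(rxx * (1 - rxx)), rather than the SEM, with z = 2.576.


True score estimate = 0.76*88 + 0.24*57.9 = 80.776
SE_est = SD * sqrt(rxx * (1 - rxx)) = 19.54 * sqrt(0.76 * 0.24) = 19.54 * sqrt(0.1824) = 8.345204
CI = T_est +/- z * SE_est, so width = 2 * z * SE_est = 2 * 2.576 * 8.345204
Width = 42.9945

42.9945


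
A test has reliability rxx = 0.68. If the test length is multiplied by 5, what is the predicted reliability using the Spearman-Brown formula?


r_new = (n * rxx) / (1 + (n-1) * rxx)
r_new = (5 * 0.68) / (1 + 4 * 0.68)
r_new = 3.4 / 3.72
r_new = 0.914

0.914


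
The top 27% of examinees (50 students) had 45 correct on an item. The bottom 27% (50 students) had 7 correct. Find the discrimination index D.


p_upper = 45/50 = 0.9
p_lower = 7/50 = 0.14
D = 0.9 - 0.14 = 0.76

0.76


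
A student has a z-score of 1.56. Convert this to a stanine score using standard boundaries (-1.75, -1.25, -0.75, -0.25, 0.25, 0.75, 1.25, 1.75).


Stanine boundaries: [-1.75, -1.25, -0.75, -0.25, 0.25, 0.75, 1.25, 1.75]
z = 1.56
Check each boundary:
  z >= -1.75 -> could be stanine 2
  z >= -1.25 -> could be stanine 3
  z >= -0.75 -> could be stanine 4
  z >= -0.25 -> could be stanine 5
  z >= 0.25 -> could be stanine 6
  z >= 0.75 -> could be stanine 7
  z >= 1.25 -> could be stanine 8
  z < 1.75
Highest qualifying boundary gives stanine = 8

8


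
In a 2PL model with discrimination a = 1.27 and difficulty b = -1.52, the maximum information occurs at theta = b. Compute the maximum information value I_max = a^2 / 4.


For 2PL, max info at theta = b = -1.52
I_max = a^2 / 4 = 1.27^2 / 4
= 1.6129 / 4
I_max = 0.4032

0.4032


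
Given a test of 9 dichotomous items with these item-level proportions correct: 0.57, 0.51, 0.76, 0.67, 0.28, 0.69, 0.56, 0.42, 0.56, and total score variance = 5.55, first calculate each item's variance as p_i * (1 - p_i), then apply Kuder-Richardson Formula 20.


For each item, compute p_i * q_i:
  Item 1: 0.57 * 0.43 = 0.2451
  Item 2: 0.51 * 0.49 = 0.2499
  Item 3: 0.76 * 0.24 = 0.1824
  Item 4: 0.67 * 0.33 = 0.2211
  Item 5: 0.28 * 0.72 = 0.2016
  Item 6: 0.69 * 0.31 = 0.2139
  Item 7: 0.56 * 0.44 = 0.2464
  Item 8: 0.42 * 0.58 = 0.2436
  Item 9: 0.56 * 0.44 = 0.2464
Sum(p_i * q_i) = 0.2451 + 0.2499 + 0.1824 + 0.2211 + 0.2016 + 0.2139 + 0.2464 + 0.2436 + 0.2464 = 2.0504
KR-20 = (k/(k-1)) * (1 - Sum(p_i*q_i) / Var_total)
= (9/8) * (1 - 2.0504/5.55)
= 1.125 * 0.6306
KR-20 = 0.7094

0.7094


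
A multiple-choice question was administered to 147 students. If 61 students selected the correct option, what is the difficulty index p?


Item difficulty p = number correct / total examinees
p = 61 / 147
p = 0.415

0.415


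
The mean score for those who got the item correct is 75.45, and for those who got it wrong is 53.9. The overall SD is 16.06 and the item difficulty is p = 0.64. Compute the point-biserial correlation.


q = 1 - p = 0.36
rpb = ((M1 - M0) / SD) * sqrt(p * q)
rpb = ((75.45 - 53.9) / 16.06) * sqrt(0.64 * 0.36)
rpb = 0.6441

0.6441


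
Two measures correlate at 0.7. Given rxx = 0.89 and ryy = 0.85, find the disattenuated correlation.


r_corrected = rxy / sqrt(rxx * ryy)
= 0.7 / sqrt(0.89 * 0.85)
= 0.7 / sqrt(0.7565)
= 0.7 / 0.86977
r_corrected = 0.8048

0.8048


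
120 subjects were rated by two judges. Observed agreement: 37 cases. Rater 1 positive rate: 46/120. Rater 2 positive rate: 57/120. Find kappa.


P_o = 37/120 = 0.308333
P_e = (46*57 + 74*63) / 14400 = 0.505833
kappa = (P_o - P_e) / (1 - P_e)
kappa = (0.308333 - 0.505833) / (1 - 0.505833)
kappa = -0.3997

-0.3997


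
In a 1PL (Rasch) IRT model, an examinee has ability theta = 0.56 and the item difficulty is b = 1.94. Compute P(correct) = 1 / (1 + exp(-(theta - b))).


theta - b = 0.56 - 1.94 = -1.38
exp(-(theta - b)) = exp(1.38) = 3.9749
P = 1 / (1 + 3.9749)
P = 0.201

0.201


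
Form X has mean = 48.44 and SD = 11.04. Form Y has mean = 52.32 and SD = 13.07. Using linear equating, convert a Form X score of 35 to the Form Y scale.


slope = SD_Y / SD_X = 13.07 / 11.04 ~ 1.1839
intercept = mean_Y - slope * mean_X = 52.32 - (13.07 / 11.04) * 48.44 ~ -5.027
Y = slope * X + intercept. To avoid rounding drift from the rounded slope/intercept, evaluate the equivalent form Y = mean_Y + SD_Y * (X - mean_X) / SD_X at full precision:
Y = 52.32 + 13.07 * (35 - 48.44) / 11.04
Y = 52.32 - 13.07 * 13.44 / 11.04
Y = 52.32 - 175.6608 / 11.04
Y = 52.32 - 15.9113
Y = 36.4087

36.4087


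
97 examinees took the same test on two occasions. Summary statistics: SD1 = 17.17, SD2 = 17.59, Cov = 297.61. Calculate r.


r = cov(X,Y) / (SD_X * SD_Y)
r = 297.61 / (17.17 * 17.59)
r = 297.61 / 302.0203
r = 0.9854

0.9854


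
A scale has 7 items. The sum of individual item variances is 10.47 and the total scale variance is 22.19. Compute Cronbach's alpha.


alpha = (k/(k-1)) * (1 - sum(si^2)/s_total^2)
= (7/6) * (1 - 10.47/22.19)
alpha = 0.6162

0.6162


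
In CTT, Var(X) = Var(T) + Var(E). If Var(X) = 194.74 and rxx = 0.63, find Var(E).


var_true = rxx * var_obs = 0.63 * 194.74 = 122.6862
var_error = var_obs - var_true
var_error = 194.74 - 122.6862
var_error = 72.0538

72.0538


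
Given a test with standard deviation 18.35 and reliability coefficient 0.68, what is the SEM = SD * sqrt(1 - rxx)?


SEM = SD * sqrt(1 - rxx)
SEM = 18.35 * sqrt(1 - 0.68)
SEM = 18.35 * sqrt(0.32) = 18.35 * 0.565685
SEM = 10.3803

10.3803


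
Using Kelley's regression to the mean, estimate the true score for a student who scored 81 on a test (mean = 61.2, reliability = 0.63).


T_est = rxx * X + (1 - rxx) * mean
T_est = 0.63 * 81 + 0.37 * 61.2
T_est = 51.03 + 22.644
T_est = 73.674

73.674


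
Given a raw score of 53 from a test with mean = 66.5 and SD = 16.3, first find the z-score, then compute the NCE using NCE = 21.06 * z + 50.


z = (X - mean) / SD = (53 - 66.5) / 16.3
z = -13.5 / 16.3
z = -0.8282
NCE = NCE = 21.06z + 50
Carry z at full precision (z = -13.5 / 16.3) into the conversion:
NCE = 21.06 * (-13.5 / 16.3) + 50 = -284.31 / 16.3 + 50
NCE = -17.4423 + 50
NCE = 32.5577

32.5577


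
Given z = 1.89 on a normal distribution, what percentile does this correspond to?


CDF(z) = 0.5 * (1 + erf(z/sqrt(2)))
erf(1.3364) = 0.9412
CDF = 0.9706
Percentile rank = 0.9706 * 100 = 97.06

97.06


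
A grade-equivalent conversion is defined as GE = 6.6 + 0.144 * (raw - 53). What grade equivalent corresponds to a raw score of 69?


raw - median = 69 - 53 = 16
slope * diff = 0.144 * 16 = 2.304
GE = 6.6 + 2.304
GE = 8.904

8.904


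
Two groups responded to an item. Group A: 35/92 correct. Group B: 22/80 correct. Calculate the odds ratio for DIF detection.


Odds_A = 35/57 = 0.614
Odds_B = 22/58 = 0.3793
OR = Odds_A / Odds_B = 0.614 / 0.3793
Exactly, OR = (35 * 58) / (57 * 22) = 2030 / 1254
OR = 1.6188

1.6188


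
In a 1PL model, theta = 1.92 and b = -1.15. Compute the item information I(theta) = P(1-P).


P = 1/(1+exp(-(1.92--1.15))) = 0.9556
I = P*(1-P) = 0.9556 * 0.0444
I = 0.0424

0.0424


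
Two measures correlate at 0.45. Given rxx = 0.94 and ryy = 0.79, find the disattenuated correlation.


r_corrected = rxy / sqrt(rxx * ryy)
= 0.45 / sqrt(0.94 * 0.79)
= 0.45 / sqrt(0.7426)
= 0.45 / 0.861742
r_corrected = 0.5222

0.5222


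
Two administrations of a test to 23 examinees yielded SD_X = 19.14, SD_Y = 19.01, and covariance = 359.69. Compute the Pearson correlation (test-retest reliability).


r = cov(X,Y) / (SD_X * SD_Y)
r = 359.69 / (19.14 * 19.01)
r = 359.69 / 363.8514
r = 0.9886

0.9886


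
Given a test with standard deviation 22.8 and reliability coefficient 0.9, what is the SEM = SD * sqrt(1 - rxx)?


SEM = SD * sqrt(1 - rxx)
SEM = 22.8 * sqrt(1 - 0.9)
SEM = 22.8 * sqrt(0.1) = 22.8 * 0.316228
SEM = 7.21

7.21


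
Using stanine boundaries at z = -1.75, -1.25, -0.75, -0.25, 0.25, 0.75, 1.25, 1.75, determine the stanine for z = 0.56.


Stanine boundaries: [-1.75, -1.25, -0.75, -0.25, 0.25, 0.75, 1.25, 1.75]
z = 0.56
Check each boundary:
  z >= -1.75 -> could be stanine 2
  z >= -1.25 -> could be stanine 3
  z >= -0.75 -> could be stanine 4
  z >= -0.25 -> could be stanine 5
  z >= 0.25 -> could be stanine 6
  z < 0.75
  z < 1.25
  z < 1.75
Highest qualifying boundary gives stanine = 6

6


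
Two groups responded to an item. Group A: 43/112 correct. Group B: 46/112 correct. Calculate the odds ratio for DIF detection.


Odds_A = 43/69 = 0.6232
Odds_B = 46/66 = 0.697
OR = Odds_A / Odds_B = 0.6232 / 0.697
Exactly, OR = (43 * 66) / (69 * 46) = 2838 / 3174
OR = 0.8941

0.8941


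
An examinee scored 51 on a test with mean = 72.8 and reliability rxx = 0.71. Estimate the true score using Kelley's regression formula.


T_est = rxx * X + (1 - rxx) * mean
T_est = 0.71 * 51 + 0.29 * 72.8
T_est = 36.21 + 21.112
T_est = 57.322

57.322


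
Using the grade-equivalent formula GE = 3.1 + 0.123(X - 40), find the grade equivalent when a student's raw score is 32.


raw - median = 32 - 40 = -8
slope * diff = 0.123 * -8 = -0.984
GE = 3.1 + -0.984
GE = 2.116

2.116


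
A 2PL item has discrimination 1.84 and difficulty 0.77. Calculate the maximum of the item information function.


For 2PL, max info at theta = b = 0.77
I_max = a^2 / 4 = 1.84^2 / 4
= 3.3856 / 4
I_max = 0.8464

0.8464


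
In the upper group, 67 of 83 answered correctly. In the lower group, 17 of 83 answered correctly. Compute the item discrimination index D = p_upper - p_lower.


p_upper = 67/83 = 0.8072
p_lower = 17/83 = 0.2048
D = 0.8072 - 0.2048 = 0.6024

0.6024


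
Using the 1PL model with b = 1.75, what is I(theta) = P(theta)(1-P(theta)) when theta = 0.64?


P = 1/(1+exp(-(0.64-1.75))) = 0.2479
I = P*(1-P) = 0.2479 * 0.7521
I = 0.1864

0.1864


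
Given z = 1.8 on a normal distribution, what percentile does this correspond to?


CDF(z) = 0.5 * (1 + erf(z/sqrt(2)))
erf(1.2728) = 0.9281
CDF = 0.9641
Percentile rank = 0.9641 * 100 = 96.41

96.41


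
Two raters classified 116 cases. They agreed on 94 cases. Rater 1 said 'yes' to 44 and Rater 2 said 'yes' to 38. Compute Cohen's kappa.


P_o = 94/116 = 0.810345
P_e = (44*38 + 72*78) / 13456 = 0.541617
kappa = (P_o - P_e) / (1 - P_e)
kappa = (0.810345 - 0.541617) / (1 - 0.541617)
kappa = 0.5863

0.5863


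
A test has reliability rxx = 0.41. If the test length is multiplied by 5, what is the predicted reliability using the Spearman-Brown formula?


r_new = (n * rxx) / (1 + (n-1) * rxx)
r_new = (5 * 0.41) / (1 + 4 * 0.41)
r_new = 2.05 / 2.64
r_new = 0.7765

0.7765


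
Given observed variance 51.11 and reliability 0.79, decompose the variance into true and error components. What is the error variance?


var_true = rxx * var_obs = 0.79 * 51.11 = 40.3769
var_error = var_obs - var_true
var_error = 51.11 - 40.3769
var_error = 10.7331

10.7331


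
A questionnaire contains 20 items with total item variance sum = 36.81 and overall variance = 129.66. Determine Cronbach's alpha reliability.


alpha = (k/(k-1)) * (1 - sum(si^2)/s_total^2)
= (20/19) * (1 - 36.81/129.66)
alpha = 0.7538

0.7538


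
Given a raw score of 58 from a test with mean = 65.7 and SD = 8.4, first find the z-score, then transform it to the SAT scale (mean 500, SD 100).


z = (X - mean) / SD = (58 - 65.7) / 8.4
z = -7.7 / 8.4
z = -0.9167
SAT-scale = SAT = 500 + 100z
Carry z at full precision (z = -7.7 / 8.4) into the conversion:
SAT-scale = 500 + 100 * (-7.7 / 8.4) = 500 + -770 / 8.4
SAT-scale = 500 + -91.6667
SAT-scale = 408.3333

408.3333


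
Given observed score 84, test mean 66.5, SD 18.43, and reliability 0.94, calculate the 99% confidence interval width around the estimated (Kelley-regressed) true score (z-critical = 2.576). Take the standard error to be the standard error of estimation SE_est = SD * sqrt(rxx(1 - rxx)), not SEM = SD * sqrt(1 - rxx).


True score estimate = 0.94*84 + 0.06*66.5 = 82.95
SE_est = SD * sqrt(rxx * (1 - rxx)) = 18.43 * sqrt(0.94 * 0.06) = 18.43 * sqrt(0.0564) = 4.376882
CI = T_est +/- z * SE_est, so width = 2 * z * SE_est = 2 * 2.576 * 4.376882
Width = 22.5497

22.5497


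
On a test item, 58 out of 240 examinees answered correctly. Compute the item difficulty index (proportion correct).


Item difficulty p = number correct / total examinees
p = 58 / 240
p = 0.2417

0.2417


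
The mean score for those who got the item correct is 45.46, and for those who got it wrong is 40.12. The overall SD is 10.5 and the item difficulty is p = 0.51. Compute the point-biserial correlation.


q = 1 - p = 0.49
rpb = ((M1 - M0) / SD) * sqrt(p * q)
rpb = ((45.46 - 40.12) / 10.5) * sqrt(0.51 * 0.49)
rpb = 0.2542

0.2542


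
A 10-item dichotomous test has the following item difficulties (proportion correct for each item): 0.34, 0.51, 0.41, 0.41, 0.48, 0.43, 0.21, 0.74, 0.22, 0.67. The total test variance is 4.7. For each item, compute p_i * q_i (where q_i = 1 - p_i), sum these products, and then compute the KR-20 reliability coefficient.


For each item, compute p_i * q_i:
  Item 1: 0.34 * 0.66 = 0.2244
  Item 2: 0.51 * 0.49 = 0.2499
  Item 3: 0.41 * 0.59 = 0.2419
  Item 4: 0.41 * 0.59 = 0.2419
  Item 5: 0.48 * 0.52 = 0.2496
  Item 6: 0.43 * 0.57 = 0.2451
  Item 7: 0.21 * 0.79 = 0.1659
  Item 8: 0.74 * 0.26 = 0.1924
  Item 9: 0.22 * 0.78 = 0.1716
  Item 10: 0.67 * 0.33 = 0.2211
Sum(p_i * q_i) = 0.2244 + 0.2499 + 0.2419 + 0.2419 + 0.2496 + 0.2451 + 0.1659 + 0.1924 + 0.1716 + 0.2211 = 2.2038
KR-20 = (k/(k-1)) * (1 - Sum(p_i*q_i) / Var_total)
= (10/9) * (1 - 2.2038/4.7)
= 1.1111 * 0.5311
KR-20 = 0.5901

0.5901


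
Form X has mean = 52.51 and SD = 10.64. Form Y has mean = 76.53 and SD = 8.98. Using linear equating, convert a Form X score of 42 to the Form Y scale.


slope = SD_Y / SD_X = 8.98 / 10.64 ~ 0.844
intercept = mean_Y - slope * mean_X = 76.53 - (8.98 / 10.64) * 52.51 ~ 32.2123
Y = slope * X + intercept. To avoid rounding drift from the rounded slope/intercept, evaluate the equivalent form Y = mean_Y + SD_Y * (X - mean_X) / SD_X at full precision:
Y = 76.53 + 8.98 * (42 - 52.51) / 10.64
Y = 76.53 - 8.98 * 10.51 / 10.64
Y = 76.53 - 94.3798 / 10.64
Y = 76.53 - 8.8703
Y = 67.6597

67.6597


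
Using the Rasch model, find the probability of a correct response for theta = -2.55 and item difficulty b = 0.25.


theta - b = -2.55 - 0.25 = -2.8
exp(-(theta - b)) = exp(2.8) = 16.4446
P = 1 / (1 + 16.4446)
P = 0.0573

0.0573


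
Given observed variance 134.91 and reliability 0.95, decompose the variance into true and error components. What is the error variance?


var_true = rxx * var_obs = 0.95 * 134.91 = 128.1645
var_error = var_obs - var_true
var_error = 134.91 - 128.1645
var_error = 6.7455

6.7455


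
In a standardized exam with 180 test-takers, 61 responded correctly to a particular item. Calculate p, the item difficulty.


Item difficulty p = number correct / total examinees
p = 61 / 180
p = 0.3389

0.3389


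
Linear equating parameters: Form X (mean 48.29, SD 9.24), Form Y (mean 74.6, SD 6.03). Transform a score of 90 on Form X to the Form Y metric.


slope = SD_Y / SD_X = 6.03 / 9.24 ~ 0.6526
intercept = mean_Y - slope * mean_X = 74.6 - (6.03 / 9.24) * 48.29 ~ 43.0861
Y = slope * X + intercept. To avoid rounding drift from the rounded slope/intercept, evaluate the equivalent form Y = mean_Y + SD_Y * (X - mean_X) / SD_X at full precision:
Y = 74.6 + 6.03 * (90 - 48.29) / 9.24
Y = 74.6 + 6.03 * 41.71 / 9.24
Y = 74.6 + 251.5113 / 9.24
Y = 74.6 + 27.2198
Y = 101.8198

101.8198


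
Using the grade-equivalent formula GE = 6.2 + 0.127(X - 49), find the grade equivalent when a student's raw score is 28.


raw - median = 28 - 49 = -21
slope * diff = 0.127 * -21 = -2.667
GE = 6.2 + -2.667
GE = 3.533

3.533


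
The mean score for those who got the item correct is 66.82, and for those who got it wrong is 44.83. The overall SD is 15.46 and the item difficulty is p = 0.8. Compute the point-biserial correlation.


q = 1 - p = 0.2
rpb = ((M1 - M0) / SD) * sqrt(p * q)
rpb = ((66.82 - 44.83) / 15.46) * sqrt(0.8 * 0.2)
rpb = 0.569

0.569


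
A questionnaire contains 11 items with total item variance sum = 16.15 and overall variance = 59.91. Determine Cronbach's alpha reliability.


alpha = (k/(k-1)) * (1 - sum(si^2)/s_total^2)
= (11/10) * (1 - 16.15/59.91)
alpha = 0.8035

0.8035


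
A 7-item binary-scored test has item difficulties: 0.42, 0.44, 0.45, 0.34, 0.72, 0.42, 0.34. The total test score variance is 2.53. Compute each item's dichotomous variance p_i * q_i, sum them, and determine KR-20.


For each item, compute p_i * q_i:
  Item 1: 0.42 * 0.58 = 0.2436
  Item 2: 0.44 * 0.56 = 0.2464
  Item 3: 0.45 * 0.55 = 0.2475
  Item 4: 0.34 * 0.66 = 0.2244
  Item 5: 0.72 * 0.28 = 0.2016
  Item 6: 0.42 * 0.58 = 0.2436
  Item 7: 0.34 * 0.66 = 0.2244
Sum(p_i * q_i) = 0.2436 + 0.2464 + 0.2475 + 0.2244 + 0.2016 + 0.2436 + 0.2244 = 1.6315
KR-20 = (k/(k-1)) * (1 - Sum(p_i*q_i) / Var_total)
= (7/6) * (1 - 1.6315/2.53)
= 1.1667 * 0.3551
KR-20 = 0.4143

0.4143


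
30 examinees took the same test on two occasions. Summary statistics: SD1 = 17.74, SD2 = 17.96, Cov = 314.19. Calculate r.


r = cov(X,Y) / (SD_X * SD_Y)
r = 314.19 / (17.74 * 17.96)
r = 314.19 / 318.6104
r = 0.9861

0.9861


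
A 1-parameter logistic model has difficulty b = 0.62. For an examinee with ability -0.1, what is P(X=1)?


theta - b = -0.1 - 0.62 = -0.72
exp(-(theta - b)) = exp(0.72) = 2.0544
P = 1 / (1 + 2.0544)
P = 0.3274

0.3274


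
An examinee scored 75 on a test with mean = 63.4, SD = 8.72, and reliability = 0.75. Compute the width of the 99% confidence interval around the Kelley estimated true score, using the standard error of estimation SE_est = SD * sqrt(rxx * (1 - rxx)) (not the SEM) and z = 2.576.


True score estimate = 0.75*75 + 0.25*63.4 = 72.1
SE_est = SD * sqrt(rxx * (1 - rxx)) = 8.72 * sqrt(0.75 * 0.25) = 8.72 * sqrt(0.1875) = 3.775871
CI = T_est +/- z * SE_est, so width = 2 * z * SE_est = 2 * 2.576 * 3.775871
Width = 19.4533

19.4533


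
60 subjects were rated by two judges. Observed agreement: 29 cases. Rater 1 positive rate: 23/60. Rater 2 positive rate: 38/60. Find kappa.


P_o = 29/60 = 0.483333
P_e = (23*38 + 37*22) / 3600 = 0.468889
kappa = (P_o - P_e) / (1 - P_e)
kappa = (0.483333 - 0.468889) / (1 - 0.468889)
kappa = 0.0272

0.0272


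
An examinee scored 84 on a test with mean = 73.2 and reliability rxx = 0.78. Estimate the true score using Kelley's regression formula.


T_est = rxx * X + (1 - rxx) * mean
T_est = 0.78 * 84 + 0.22 * 73.2
T_est = 65.52 + 16.104
T_est = 81.624

81.624


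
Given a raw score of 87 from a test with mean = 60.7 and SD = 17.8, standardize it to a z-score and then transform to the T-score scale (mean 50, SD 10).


z = (X - mean) / SD = (87 - 60.7) / 17.8
z = 26.3 / 17.8
z = 1.4775
T-score = T = 50 + 10z
Carry z at full precision (z = 26.3 / 17.8) into the conversion:
T-score = 50 + 10 * (26.3 / 17.8) = 50 + 263 / 17.8
T-score = 50 + 14.7753
T-score = 64.7753

64.7753


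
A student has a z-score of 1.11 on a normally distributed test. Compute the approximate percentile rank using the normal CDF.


CDF(z) = 0.5 * (1 + erf(z/sqrt(2)))
erf(0.7849) = 0.733
CDF = 0.8665
Percentile rank = 0.8665 * 100 = 86.65

86.65


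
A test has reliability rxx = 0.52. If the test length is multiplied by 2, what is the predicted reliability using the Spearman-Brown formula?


r_new = (n * rxx) / (1 + (n-1) * rxx)
r_new = (2 * 0.52) / (1 + 1 * 0.52)
r_new = 1.04 / 1.52
r_new = 0.6842

0.6842


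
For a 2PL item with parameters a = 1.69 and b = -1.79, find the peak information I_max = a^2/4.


For 2PL, max info at theta = b = -1.79
I_max = a^2 / 4 = 1.69^2 / 4
= 2.8561 / 4
I_max = 0.714

0.714


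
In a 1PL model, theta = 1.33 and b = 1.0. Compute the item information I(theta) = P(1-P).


P = 1/(1+exp(-(1.33-1.0))) = 0.5818
I = P*(1-P) = 0.5818 * 0.4182
I = 0.2433

0.2433


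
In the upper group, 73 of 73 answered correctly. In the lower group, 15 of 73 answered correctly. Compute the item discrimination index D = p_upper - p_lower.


p_upper = 73/73 = 1.0
p_lower = 15/73 = 0.2055
D = 1.0 - 0.2055 = 0.7945

0.7945


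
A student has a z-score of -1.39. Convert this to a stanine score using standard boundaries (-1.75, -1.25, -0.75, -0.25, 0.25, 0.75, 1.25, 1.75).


Stanine boundaries: [-1.75, -1.25, -0.75, -0.25, 0.25, 0.75, 1.25, 1.75]
z = -1.39
Check each boundary:
  z >= -1.75 -> could be stanine 2
  z < -1.25
  z < -0.75
  z < -0.25
  z < 0.25
  z < 0.75
  z < 1.25
  z < 1.75
Highest qualifying boundary gives stanine = 2

2


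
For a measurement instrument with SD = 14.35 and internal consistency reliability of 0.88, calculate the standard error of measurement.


SEM = SD * sqrt(1 - rxx)
SEM = 14.35 * sqrt(1 - 0.88)
SEM = 14.35 * sqrt(0.12) = 14.35 * 0.34641
SEM = 4.971

4.971


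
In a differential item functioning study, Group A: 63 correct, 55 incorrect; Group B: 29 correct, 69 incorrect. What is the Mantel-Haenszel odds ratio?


Odds_A = 63/55 = 1.1455
Odds_B = 29/69 = 0.4203
OR = Odds_A / Odds_B = 1.1455 / 0.4203
Exactly, OR = (63 * 69) / (55 * 29) = 4347 / 1595
OR = 2.7254

2.7254


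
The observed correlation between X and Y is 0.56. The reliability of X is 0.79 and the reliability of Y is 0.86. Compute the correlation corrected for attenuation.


r_corrected = rxy / sqrt(rxx * ryy)
= 0.56 / sqrt(0.79 * 0.86)
= 0.56 / sqrt(0.6794)
= 0.56 / 0.824257
r_corrected = 0.6794

0.6794


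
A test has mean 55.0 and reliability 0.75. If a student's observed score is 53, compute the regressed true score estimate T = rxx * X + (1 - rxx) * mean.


T_est = rxx * X + (1 - rxx) * mean
T_est = 0.75 * 53 + 0.25 * 55.0
T_est = 39.75 + 13.75
T_est = 53.5

53.5


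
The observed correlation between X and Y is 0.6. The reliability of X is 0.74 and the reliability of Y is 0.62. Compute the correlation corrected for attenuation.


r_corrected = rxy / sqrt(rxx * ryy)
= 0.6 / sqrt(0.74 * 0.62)
= 0.6 / sqrt(0.4588)
= 0.6 / 0.677348
r_corrected = 0.8858

0.8858


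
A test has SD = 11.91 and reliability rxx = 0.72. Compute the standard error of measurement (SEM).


SEM = SD * sqrt(1 - rxx)
SEM = 11.91 * sqrt(1 - 0.72)
SEM = 11.91 * sqrt(0.28) = 11.91 * 0.52915
SEM = 6.3022

6.3022


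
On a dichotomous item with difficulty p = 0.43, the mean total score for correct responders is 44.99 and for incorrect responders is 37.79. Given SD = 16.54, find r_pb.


q = 1 - p = 0.57
rpb = ((M1 - M0) / SD) * sqrt(p * q)
rpb = ((44.99 - 37.79) / 16.54) * sqrt(0.43 * 0.57)
rpb = 0.2155

0.2155


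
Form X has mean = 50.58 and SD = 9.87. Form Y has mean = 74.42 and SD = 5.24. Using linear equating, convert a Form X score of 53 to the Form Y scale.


slope = SD_Y / SD_X = 5.24 / 9.87 ~ 0.5309
intercept = mean_Y - slope * mean_X = 74.42 - (5.24 / 9.87) * 50.58 ~ 47.567
Y = slope * X + intercept. To avoid rounding drift from the rounded slope/intercept, evaluate the equivalent form Y = mean_Y + SD_Y * (X - mean_X) / SD_X at full precision:
Y = 74.42 + 5.24 * (53 - 50.58) / 9.87
Y = 74.42 + 5.24 * 2.42 / 9.87
Y = 74.42 + 12.6808 / 9.87
Y = 74.42 + 1.2848
Y = 75.7048

75.7048


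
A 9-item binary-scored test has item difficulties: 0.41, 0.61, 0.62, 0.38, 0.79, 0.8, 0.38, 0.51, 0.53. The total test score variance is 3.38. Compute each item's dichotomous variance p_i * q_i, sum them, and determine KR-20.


For each item, compute p_i * q_i:
  Item 1: 0.41 * 0.59 = 0.2419
  Item 2: 0.61 * 0.39 = 0.2379
  Item 3: 0.62 * 0.38 = 0.2356
  Item 4: 0.38 * 0.62 = 0.2356
  Item 5: 0.79 * 0.21 = 0.1659
  Item 6: 0.8 * 0.2 = 0.16
  Item 7: 0.38 * 0.62 = 0.2356
  Item 8: 0.51 * 0.49 = 0.2499
  Item 9: 0.53 * 0.47 = 0.2491
Sum(p_i * q_i) = 0.2419 + 0.2379 + 0.2356 + 0.2356 + 0.1659 + 0.16 + 0.2356 + 0.2499 + 0.2491 = 2.0115
KR-20 = (k/(k-1)) * (1 - Sum(p_i*q_i) / Var_total)
= (9/8) * (1 - 2.0115/3.38)
= 1.125 * 0.4049
KR-20 = 0.4555

0.4555


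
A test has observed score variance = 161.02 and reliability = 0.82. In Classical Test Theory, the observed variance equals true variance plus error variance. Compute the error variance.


var_true = rxx * var_obs = 0.82 * 161.02 = 132.0364
var_error = var_obs - var_true
var_error = 161.02 - 132.0364
var_error = 28.9836

28.9836


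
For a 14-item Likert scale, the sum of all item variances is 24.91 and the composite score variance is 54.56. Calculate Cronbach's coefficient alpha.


alpha = (k/(k-1)) * (1 - sum(si^2)/s_total^2)
= (14/13) * (1 - 24.91/54.56)
alpha = 0.5852

0.5852


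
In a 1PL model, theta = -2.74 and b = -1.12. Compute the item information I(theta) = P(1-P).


P = 1/(1+exp(-(-2.74--1.12))) = 0.1652
I = P*(1-P) = 0.1652 * 0.8348
I = 0.1379

0.1379


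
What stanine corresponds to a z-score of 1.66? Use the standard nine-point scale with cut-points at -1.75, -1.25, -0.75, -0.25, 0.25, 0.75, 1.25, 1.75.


Stanine boundaries: [-1.75, -1.25, -0.75, -0.25, 0.25, 0.75, 1.25, 1.75]
z = 1.66
Check each boundary:
  z >= -1.75 -> could be stanine 2
  z >= -1.25 -> could be stanine 3
  z >= -0.75 -> could be stanine 4
  z >= -0.25 -> could be stanine 5
  z >= 0.25 -> could be stanine 6
  z >= 0.75 -> could be stanine 7
  z >= 1.25 -> could be stanine 8
  z < 1.75
Highest qualifying boundary gives stanine = 8

8


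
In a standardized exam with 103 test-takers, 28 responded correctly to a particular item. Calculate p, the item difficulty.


Item difficulty p = number correct / total examinees
p = 28 / 103
p = 0.2718

0.2718


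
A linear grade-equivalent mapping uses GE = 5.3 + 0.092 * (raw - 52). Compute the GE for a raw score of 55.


raw - median = 55 - 52 = 3
slope * diff = 0.092 * 3 = 0.276
GE = 5.3 + 0.276
GE = 5.576

5.576


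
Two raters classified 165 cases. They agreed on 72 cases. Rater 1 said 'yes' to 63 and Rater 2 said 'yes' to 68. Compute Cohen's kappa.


P_o = 72/165 = 0.436364
P_e = (63*68 + 102*97) / 27225 = 0.520771
kappa = (P_o - P_e) / (1 - P_e)
kappa = (0.436364 - 0.520771) / (1 - 0.520771)
kappa = -0.1761

-0.1761


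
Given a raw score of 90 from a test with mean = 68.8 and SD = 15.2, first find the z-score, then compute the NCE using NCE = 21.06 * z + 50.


z = (X - mean) / SD = (90 - 68.8) / 15.2
z = 21.2 / 15.2
z = 1.3947
NCE = NCE = 21.06z + 50
Carry z at full precision (z = 21.2 / 15.2) into the conversion:
NCE = 21.06 * (21.2 / 15.2) + 50 = 446.472 / 15.2 + 50
NCE = 29.3732 + 50
NCE = 79.3732

79.3732


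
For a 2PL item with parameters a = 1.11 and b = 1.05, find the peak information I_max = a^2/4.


For 2PL, max info at theta = b = 1.05
I_max = a^2 / 4 = 1.11^2 / 4
= 1.2321 / 4
I_max = 0.308

0.308


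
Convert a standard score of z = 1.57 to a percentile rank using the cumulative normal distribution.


CDF(z) = 0.5 * (1 + erf(z/sqrt(2)))
erf(1.1102) = 0.8836
CDF = 0.9418
Percentile rank = 0.9418 * 100 = 94.18

94.18


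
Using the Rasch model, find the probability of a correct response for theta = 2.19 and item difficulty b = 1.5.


theta - b = 2.19 - 1.5 = 0.69
exp(-(theta - b)) = exp(-0.69) = 0.5016
P = 1 / (1 + 0.5016)
P = 0.666

0.666


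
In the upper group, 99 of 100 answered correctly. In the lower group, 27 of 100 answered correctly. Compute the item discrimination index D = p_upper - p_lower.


p_upper = 99/100 = 0.99
p_lower = 27/100 = 0.27
D = 0.99 - 0.27 = 0.72

0.72


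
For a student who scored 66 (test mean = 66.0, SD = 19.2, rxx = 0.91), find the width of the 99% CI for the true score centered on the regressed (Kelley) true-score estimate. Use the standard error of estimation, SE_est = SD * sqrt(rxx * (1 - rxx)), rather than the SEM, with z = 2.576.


True score estimate = 0.91*66 + 0.09*66.0 = 66.0
SE_est = SD * sqrt(rxx * (1 - rxx)) = 19.2 * sqrt(0.91 * 0.09) = 19.2 * sqrt(0.0819) = 5.49469
CI = T_est +/- z * SE_est, so width = 2 * z * SE_est = 2 * 2.576 * 5.49469
Width = 28.3086

28.3086


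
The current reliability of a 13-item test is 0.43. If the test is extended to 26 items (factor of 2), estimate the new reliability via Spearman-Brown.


r_new = (n * rxx) / (1 + (n-1) * rxx)
r_new = (2 * 0.43) / (1 + 1 * 0.43)
r_new = 0.86 / 1.43
r_new = 0.6014

0.6014


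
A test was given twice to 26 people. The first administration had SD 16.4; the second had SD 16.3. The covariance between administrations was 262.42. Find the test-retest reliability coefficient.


r = cov(X,Y) / (SD_X * SD_Y)
r = 262.42 / (16.4 * 16.3)
r = 262.42 / 267.32
r = 0.9817

0.9817


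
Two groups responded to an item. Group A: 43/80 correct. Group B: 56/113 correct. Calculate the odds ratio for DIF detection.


Odds_A = 43/37 = 1.1622
Odds_B = 56/57 = 0.9825
OR = Odds_A / Odds_B = 1.1622 / 0.9825
Exactly, OR = (43 * 57) / (37 * 56) = 2451 / 2072
OR = 1.1829

1.1829


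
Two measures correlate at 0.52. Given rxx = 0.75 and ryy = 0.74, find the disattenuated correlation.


r_corrected = rxy / sqrt(rxx * ryy)
= 0.52 / sqrt(0.75 * 0.74)
= 0.52 / sqrt(0.555)
= 0.52 / 0.744983
r_corrected = 0.698

0.698


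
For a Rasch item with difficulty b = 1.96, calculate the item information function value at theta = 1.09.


P = 1/(1+exp(-(1.09-1.96))) = 0.2953
I = P*(1-P) = 0.2953 * 0.7047
I = 0.2081

0.2081


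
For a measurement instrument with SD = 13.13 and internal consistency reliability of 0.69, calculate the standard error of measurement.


SEM = SD * sqrt(1 - rxx)
SEM = 13.13 * sqrt(1 - 0.69)
SEM = 13.13 * sqrt(0.31) = 13.13 * 0.556776
SEM = 7.3105

7.3105


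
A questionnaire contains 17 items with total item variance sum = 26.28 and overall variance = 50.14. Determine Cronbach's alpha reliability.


alpha = (k/(k-1)) * (1 - sum(si^2)/s_total^2)
= (17/16) * (1 - 26.28/50.14)
alpha = 0.5056

0.5056


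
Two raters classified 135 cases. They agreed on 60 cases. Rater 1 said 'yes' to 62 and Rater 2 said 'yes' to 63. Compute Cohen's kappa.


P_o = 60/135 = 0.444444
P_e = (62*63 + 73*72) / 18225 = 0.502716
kappa = (P_o - P_e) / (1 - P_e)
kappa = (0.444444 - 0.502716) / (1 - 0.502716)
kappa = -0.1172

-0.1172


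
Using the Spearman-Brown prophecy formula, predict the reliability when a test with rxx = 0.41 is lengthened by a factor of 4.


r_new = (n * rxx) / (1 + (n-1) * rxx)
r_new = (4 * 0.41) / (1 + 3 * 0.41)
r_new = 1.64 / 2.23
r_new = 0.7354

0.7354


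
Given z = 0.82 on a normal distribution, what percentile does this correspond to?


CDF(z) = 0.5 * (1 + erf(z/sqrt(2)))
erf(0.5798) = 0.5878
CDF = 0.7939
Percentile rank = 0.7939 * 100 = 79.39

79.39


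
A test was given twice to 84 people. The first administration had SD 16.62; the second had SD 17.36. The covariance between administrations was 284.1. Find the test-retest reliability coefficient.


r = cov(X,Y) / (SD_X * SD_Y)
r = 284.1 / (16.62 * 17.36)
r = 284.1 / 288.5232
r = 0.9847

0.9847


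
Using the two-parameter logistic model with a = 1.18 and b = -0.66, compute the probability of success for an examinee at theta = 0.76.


a*(theta - b) = 1.18 * (0.76 - -0.66) = 1.6756
exp(-1.6756) = 0.1872
P = 1 / (1 + 0.1872)
P = 0.8423

0.8423


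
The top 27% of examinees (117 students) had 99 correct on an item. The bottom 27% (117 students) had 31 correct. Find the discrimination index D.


p_upper = 99/117 = 0.8462
p_lower = 31/117 = 0.265
D = 0.8462 - 0.265 = 0.5812

0.5812


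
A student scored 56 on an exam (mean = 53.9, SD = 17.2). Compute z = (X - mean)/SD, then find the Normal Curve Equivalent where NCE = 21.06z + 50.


z = (X - mean) / SD = (56 - 53.9) / 17.2
z = 2.1 / 17.2
z = 0.1221
NCE = NCE = 21.06z + 50
Carry z at full precision (z = 2.1 / 17.2) into the conversion:
NCE = 21.06 * (2.1 / 17.2) + 50 = 44.226 / 17.2 + 50
NCE = 2.5713 + 50
NCE = 52.5713

52.5713


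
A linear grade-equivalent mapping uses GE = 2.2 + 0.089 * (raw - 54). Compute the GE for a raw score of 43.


raw - median = 43 - 54 = -11
slope * diff = 0.089 * -11 = -0.979
GE = 2.2 + -0.979
GE = 1.221

1.221


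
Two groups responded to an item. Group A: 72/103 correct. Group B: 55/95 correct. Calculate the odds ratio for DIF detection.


Odds_A = 72/31 = 2.3226
Odds_B = 55/40 = 1.375
OR = Odds_A / Odds_B = 2.3226 / 1.375
Exactly, OR = (72 * 40) / (31 * 55) = 2880 / 1705
OR = 1.6891

1.6891


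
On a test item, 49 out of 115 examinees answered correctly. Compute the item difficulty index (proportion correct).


Item difficulty p = number correct / total examinees
p = 49 / 115
p = 0.4261

0.4261


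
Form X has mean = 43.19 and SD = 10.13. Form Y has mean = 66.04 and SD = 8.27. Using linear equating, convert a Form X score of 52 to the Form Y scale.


slope = SD_Y / SD_X = 8.27 / 10.13 ~ 0.8164
intercept = mean_Y - slope * mean_X = 66.04 - (8.27 / 10.13) * 43.19 ~ 30.7802
Y = slope * X + intercept. To avoid rounding drift from the rounded slope/intercept, evaluate the equivalent form Y = mean_Y + SD_Y * (X - mean_X) / SD_X at full precision:
Y = 66.04 + 8.27 * (52 - 43.19) / 10.13
Y = 66.04 + 8.27 * 8.81 / 10.13
Y = 66.04 + 72.8587 / 10.13
Y = 66.04 + 7.1924
Y = 73.2324

73.2324


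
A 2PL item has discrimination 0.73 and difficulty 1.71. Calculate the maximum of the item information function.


For 2PL, max info at theta = b = 1.71
I_max = a^2 / 4 = 0.73^2 / 4
= 0.5329 / 4
I_max = 0.1332

0.1332


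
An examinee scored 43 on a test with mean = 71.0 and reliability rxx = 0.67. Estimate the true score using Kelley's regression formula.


T_est = rxx * X + (1 - rxx) * mean
T_est = 0.67 * 43 + 0.33 * 71.0
T_est = 28.81 + 23.43
T_est = 52.24

52.24


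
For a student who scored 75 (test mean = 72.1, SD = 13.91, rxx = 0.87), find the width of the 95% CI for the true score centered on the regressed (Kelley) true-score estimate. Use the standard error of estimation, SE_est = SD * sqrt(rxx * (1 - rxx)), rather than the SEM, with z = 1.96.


True score estimate = 0.87*75 + 0.13*72.1 = 74.623
SE_est = SD * sqrt(rxx * (1 - rxx)) = 13.91 * sqrt(0.87 * 0.13) = 13.91 * sqrt(0.1131) = 4.677981
CI = T_est +/- z * SE_est, so width = 2 * z * SE_est = 2 * 1.96 * 4.677981
Width = 18.3377

18.3377


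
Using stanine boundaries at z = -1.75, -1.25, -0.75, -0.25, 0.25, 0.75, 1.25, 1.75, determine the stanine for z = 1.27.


Stanine boundaries: [-1.75, -1.25, -0.75, -0.25, 0.25, 0.75, 1.25, 1.75]
z = 1.27
Check each boundary:
  z >= -1.75 -> could be stanine 2
  z >= -1.25 -> could be stanine 3
  z >= -0.75 -> could be stanine 4
  z >= -0.25 -> could be stanine 5
  z >= 0.25 -> could be stanine 6
  z >= 0.75 -> could be stanine 7
  z >= 1.25 -> could be stanine 8
  z < 1.75
Highest qualifying boundary gives stanine = 8

8


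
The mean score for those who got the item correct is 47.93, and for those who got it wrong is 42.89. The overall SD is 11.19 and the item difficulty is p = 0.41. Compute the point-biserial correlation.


q = 1 - p = 0.59
rpb = ((M1 - M0) / SD) * sqrt(p * q)
rpb = ((47.93 - 42.89) / 11.19) * sqrt(0.41 * 0.59)
rpb = 0.2215

0.2215


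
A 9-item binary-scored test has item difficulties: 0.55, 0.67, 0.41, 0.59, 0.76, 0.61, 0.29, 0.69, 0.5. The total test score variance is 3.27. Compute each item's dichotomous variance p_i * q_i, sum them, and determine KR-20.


For each item, compute p_i * q_i:
  Item 1: 0.55 * 0.45 = 0.2475
  Item 2: 0.67 * 0.33 = 0.2211
  Item 3: 0.41 * 0.59 = 0.2419
  Item 4: 0.59 * 0.41 = 0.2419
  Item 5: 0.76 * 0.24 = 0.1824
  Item 6: 0.61 * 0.39 = 0.2379
  Item 7: 0.29 * 0.71 = 0.2059
  Item 8: 0.69 * 0.31 = 0.2139
  Item 9: 0.5 * 0.5 = 0.25
Sum(p_i * q_i) = 0.2475 + 0.2211 + 0.2419 + 0.2419 + 0.1824 + 0.2379 + 0.2059 + 0.2139 + 0.25 = 2.0425
KR-20 = (k/(k-1)) * (1 - Sum(p_i*q_i) / Var_total)
= (9/8) * (1 - 2.0425/3.27)
= 1.125 * 0.3754
KR-20 = 0.4223

0.4223


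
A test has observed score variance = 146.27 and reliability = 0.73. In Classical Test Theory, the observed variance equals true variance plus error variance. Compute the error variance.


var_true = rxx * var_obs = 0.73 * 146.27 = 106.7771
var_error = var_obs - var_true
var_error = 146.27 - 106.7771
var_error = 39.4929

39.4929


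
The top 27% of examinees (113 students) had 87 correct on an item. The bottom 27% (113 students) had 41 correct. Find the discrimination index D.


p_upper = 87/113 = 0.7699
p_lower = 41/113 = 0.3628
D = 0.7699 - 0.3628 = 0.4071

0.4071


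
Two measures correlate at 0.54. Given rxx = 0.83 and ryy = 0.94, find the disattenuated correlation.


r_corrected = rxy / sqrt(rxx * ryy)
= 0.54 / sqrt(0.83 * 0.94)
= 0.54 / sqrt(0.7802)
= 0.54 / 0.883289
r_corrected = 0.6114

0.6114


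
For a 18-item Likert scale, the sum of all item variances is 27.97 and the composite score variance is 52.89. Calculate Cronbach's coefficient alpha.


alpha = (k/(k-1)) * (1 - sum(si^2)/s_total^2)
= (18/17) * (1 - 27.97/52.89)
alpha = 0.4989

0.4989
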